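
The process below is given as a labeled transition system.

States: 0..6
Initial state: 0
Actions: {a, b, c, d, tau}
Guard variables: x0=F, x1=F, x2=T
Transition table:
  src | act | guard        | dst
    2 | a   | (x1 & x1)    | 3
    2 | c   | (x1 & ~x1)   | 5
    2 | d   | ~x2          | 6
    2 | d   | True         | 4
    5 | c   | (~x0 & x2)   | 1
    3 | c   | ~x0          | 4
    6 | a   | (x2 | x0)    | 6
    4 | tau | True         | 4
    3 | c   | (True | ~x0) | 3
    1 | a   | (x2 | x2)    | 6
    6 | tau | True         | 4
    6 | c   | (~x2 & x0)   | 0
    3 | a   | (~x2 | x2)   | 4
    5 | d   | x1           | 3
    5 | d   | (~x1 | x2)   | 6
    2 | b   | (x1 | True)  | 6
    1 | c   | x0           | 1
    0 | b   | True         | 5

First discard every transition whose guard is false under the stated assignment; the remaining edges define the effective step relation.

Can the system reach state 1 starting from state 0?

Answer: REACHABLE

Analysis:
12 transition(s) survive guard evaluation.
Layer 0: {0}
Layer 1: {5}  total {0,5}
Layer 2: {1,6}  total {0,1,5,6}
Layer 3: {4}  total {0,1,4,5,6}
Reach set: {0,1,4,5,6}
trace reaching 1: b·c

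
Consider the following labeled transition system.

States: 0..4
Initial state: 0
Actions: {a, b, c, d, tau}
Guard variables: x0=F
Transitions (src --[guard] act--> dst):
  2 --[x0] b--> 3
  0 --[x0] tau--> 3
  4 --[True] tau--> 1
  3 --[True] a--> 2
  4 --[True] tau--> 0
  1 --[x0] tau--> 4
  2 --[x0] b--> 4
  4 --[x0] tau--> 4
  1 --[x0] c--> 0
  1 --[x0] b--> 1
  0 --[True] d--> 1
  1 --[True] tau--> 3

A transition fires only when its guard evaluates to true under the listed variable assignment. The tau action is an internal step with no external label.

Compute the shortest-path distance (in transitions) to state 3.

BFS to 3:
  L0 = {0}
  L1 = {1}
  L2 = {3}
first hit 3 at d=2 via d·tau

Answer: 2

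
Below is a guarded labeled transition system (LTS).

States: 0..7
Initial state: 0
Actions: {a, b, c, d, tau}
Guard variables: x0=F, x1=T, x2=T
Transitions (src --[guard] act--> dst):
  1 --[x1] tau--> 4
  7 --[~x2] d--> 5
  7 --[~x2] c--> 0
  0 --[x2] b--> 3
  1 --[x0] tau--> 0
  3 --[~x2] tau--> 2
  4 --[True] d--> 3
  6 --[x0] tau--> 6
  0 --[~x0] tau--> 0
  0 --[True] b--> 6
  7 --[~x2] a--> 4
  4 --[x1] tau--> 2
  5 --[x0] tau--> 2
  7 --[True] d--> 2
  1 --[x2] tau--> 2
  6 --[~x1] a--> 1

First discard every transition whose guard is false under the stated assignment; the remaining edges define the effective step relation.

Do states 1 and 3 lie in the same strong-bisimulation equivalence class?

Refine partition for ~:
  π0 = {{0,1,2,3,4,5,6,7}}
  π1 = {{0},{1},{2,3,5,6},{4},{7}}
5 equivalence class(es) (converged in 2)
class of 1: {1}; class of 3: {2,3,5,6}

Answer: NOT BISIMILAR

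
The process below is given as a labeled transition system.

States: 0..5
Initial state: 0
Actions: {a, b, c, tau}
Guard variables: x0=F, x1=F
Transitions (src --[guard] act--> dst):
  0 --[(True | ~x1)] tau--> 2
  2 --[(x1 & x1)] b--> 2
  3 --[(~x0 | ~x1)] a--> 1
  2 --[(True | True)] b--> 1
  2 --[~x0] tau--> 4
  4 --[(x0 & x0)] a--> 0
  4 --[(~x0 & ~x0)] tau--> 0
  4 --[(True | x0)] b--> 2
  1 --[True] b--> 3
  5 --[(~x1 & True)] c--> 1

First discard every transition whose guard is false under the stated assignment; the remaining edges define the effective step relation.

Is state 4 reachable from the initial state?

Answer: REACHABLE

Analysis:
After dropping false guards: 8 live edges.
Layer 0: {0}
Layer 1: {2}  cumulative {0,2}
Layer 2: {1,4}  cumulative {0,1,2,4}
Layer 3: {3}  cumulative {0,1,2,3,4}
R = {0,1,2,3,4}
witness 4: tau·tau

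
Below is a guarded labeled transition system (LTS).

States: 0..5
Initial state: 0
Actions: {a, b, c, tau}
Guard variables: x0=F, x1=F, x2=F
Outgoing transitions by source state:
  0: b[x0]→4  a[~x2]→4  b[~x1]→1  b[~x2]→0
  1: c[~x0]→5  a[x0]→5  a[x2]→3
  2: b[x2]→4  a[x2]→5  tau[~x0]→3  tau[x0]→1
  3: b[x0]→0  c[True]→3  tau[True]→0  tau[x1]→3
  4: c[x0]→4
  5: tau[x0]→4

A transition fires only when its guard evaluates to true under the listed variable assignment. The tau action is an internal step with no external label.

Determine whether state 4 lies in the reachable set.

Answer: REACHABLE

Trace:
After dropping false guards: 7 live edges.
depth 0: {0}
depth 1: {1,4}  cumulative {0,1,4}
depth 2: {5}  cumulative {0,1,4,5}
Reachable = {0,1,4,5}
witness 4: a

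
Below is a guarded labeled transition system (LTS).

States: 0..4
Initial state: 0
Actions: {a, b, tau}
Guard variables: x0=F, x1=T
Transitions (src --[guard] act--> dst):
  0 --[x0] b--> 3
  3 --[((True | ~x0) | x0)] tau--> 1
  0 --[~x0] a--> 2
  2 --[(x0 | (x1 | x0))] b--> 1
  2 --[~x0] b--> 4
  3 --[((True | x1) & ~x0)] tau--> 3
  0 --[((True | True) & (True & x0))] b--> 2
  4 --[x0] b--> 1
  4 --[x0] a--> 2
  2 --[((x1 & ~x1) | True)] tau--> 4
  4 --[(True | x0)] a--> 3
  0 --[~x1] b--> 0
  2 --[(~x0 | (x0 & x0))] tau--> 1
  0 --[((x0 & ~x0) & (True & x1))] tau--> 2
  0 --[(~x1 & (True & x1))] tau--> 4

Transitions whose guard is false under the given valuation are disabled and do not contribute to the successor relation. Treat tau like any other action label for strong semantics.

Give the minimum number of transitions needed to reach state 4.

Layered search for 4:
  L0 = {0}
  L1 = {2}
  L2 = {1,4}
4 enters at depth 2; path a·b

Answer: 2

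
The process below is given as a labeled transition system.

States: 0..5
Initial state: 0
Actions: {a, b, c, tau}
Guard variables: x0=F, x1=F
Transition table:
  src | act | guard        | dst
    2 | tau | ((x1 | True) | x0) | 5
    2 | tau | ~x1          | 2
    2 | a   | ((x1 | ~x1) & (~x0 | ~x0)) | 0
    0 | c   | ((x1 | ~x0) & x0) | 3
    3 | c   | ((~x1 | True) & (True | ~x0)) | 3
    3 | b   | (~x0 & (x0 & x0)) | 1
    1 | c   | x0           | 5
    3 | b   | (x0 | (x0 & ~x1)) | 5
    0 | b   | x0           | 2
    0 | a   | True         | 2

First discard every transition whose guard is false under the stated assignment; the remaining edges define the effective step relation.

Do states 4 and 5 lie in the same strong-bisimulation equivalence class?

Answer: BISIMILAR

Working:
Compute ~ classes (split until stable):
  π0 = {{0,1,2,3,4,5}}
  π1 = {{0},{1,4,5},{2},{3}}
4 equivalence class(es) (converged in 2)
4∈{1,4,5}, 5∈{1,4,5}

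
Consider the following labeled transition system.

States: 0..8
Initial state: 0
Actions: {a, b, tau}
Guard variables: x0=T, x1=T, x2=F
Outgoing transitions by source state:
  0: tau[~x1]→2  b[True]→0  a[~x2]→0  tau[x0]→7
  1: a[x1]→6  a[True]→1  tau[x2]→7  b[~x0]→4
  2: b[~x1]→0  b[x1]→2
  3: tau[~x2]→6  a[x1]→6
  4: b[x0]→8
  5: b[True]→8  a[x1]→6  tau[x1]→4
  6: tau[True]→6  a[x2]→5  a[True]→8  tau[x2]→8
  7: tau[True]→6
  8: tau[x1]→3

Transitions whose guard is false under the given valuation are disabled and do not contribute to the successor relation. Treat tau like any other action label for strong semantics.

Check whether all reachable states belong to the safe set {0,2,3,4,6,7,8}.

Allowed set {0,2,3,4,6,7,8}
Reachable = {0,3,6,7,8}
  0: ok
  3: ok
  6: ok
  7: ok
  8: ok

Answer: INVARIANT HOLDS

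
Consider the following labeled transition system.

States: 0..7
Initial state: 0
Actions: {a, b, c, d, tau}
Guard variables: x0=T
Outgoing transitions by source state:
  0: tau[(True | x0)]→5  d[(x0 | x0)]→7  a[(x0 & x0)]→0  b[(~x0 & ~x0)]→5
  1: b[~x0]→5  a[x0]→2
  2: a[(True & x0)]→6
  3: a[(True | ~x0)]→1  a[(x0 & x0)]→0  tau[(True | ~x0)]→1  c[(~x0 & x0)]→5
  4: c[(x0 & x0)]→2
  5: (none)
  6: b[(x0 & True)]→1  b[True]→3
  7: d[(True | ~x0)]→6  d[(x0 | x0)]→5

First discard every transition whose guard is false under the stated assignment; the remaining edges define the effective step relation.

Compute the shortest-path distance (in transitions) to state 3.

Answer: 3

Working:
Breadth-first toward 3:
  L0 = {0}
  L1 = {5,7}
  L2 = {6}
  L3 = {1,3}
depth(3)=3, e.g. d·d·b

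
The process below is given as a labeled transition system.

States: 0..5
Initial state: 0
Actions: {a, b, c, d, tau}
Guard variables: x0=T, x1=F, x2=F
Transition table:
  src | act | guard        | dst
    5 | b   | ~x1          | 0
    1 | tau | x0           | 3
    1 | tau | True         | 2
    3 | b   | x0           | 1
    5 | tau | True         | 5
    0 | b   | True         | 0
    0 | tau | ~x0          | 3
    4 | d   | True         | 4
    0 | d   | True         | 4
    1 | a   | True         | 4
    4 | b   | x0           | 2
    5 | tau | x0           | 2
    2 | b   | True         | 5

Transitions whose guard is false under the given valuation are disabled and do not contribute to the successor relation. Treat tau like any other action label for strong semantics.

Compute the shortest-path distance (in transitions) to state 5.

Answer: 3

Working:
Breadth-first toward 5:
  Layer 0: {0}
  Layer 1: {4}
  Layer 2: {2}
  Layer 3: {5}
first hit 5 at d=3 via d·b·b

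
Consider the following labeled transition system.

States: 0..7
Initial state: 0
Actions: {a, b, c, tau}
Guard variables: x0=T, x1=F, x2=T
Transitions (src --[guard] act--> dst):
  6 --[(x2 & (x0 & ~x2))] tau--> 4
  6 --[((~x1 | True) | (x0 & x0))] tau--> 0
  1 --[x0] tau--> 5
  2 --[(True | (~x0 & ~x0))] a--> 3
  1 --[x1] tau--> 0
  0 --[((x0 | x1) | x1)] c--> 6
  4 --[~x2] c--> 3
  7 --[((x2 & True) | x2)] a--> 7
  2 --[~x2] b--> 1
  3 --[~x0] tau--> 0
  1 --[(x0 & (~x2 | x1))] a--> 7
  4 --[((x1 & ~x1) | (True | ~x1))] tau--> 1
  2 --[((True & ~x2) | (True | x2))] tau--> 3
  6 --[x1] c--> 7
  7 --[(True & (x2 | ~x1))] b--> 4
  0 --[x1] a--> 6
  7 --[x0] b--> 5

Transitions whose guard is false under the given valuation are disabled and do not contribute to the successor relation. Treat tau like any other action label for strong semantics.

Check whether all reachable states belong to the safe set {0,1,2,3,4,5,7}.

Answer: INVARIANT VIOLATED at state 6

Working:
Allowed set {0,1,2,3,4,5,7}
Reachable = {0,6}
  0: ✓
  6: ✗ unsafe
counterexample path to 6: c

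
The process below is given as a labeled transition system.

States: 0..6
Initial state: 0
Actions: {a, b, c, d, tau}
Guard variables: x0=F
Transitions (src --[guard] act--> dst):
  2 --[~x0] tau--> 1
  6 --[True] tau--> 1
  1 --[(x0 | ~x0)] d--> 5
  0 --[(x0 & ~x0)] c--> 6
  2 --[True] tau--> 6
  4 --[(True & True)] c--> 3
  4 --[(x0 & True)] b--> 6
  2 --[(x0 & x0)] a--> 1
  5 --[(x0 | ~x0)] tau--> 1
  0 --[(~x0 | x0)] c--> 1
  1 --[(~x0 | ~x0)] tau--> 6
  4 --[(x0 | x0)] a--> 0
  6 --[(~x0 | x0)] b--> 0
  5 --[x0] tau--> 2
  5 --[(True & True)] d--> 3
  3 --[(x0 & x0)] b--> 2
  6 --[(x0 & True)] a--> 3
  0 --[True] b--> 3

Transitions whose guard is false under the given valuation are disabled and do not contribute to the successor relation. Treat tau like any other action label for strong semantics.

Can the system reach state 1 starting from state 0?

Answer: REACHABLE

Working:
11 transition(s) survive guard evaluation.
L0 = {0}
L1 = {1,3}  total {0,1,3}
L2 = {5,6}  total {0,1,3,5,6}
R = {0,1,3,5,6}
trace reaching 1: c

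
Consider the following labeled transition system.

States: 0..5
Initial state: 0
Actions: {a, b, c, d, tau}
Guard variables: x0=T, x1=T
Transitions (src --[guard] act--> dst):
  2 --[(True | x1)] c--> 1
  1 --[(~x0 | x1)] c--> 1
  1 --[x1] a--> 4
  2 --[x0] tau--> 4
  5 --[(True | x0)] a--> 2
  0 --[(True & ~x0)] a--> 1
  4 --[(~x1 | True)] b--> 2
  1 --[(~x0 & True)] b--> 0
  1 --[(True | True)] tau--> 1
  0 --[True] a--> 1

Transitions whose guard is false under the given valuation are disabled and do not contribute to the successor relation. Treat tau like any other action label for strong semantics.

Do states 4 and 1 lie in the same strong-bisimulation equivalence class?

Compute ~ classes (split until stable):
  π0 = {{0,1,2,3,4,5}}
  π1 = {{0,5},{1},{2},{3},{4}}
  π2 = {{0},{1},{2},{3},{4},{5}}
Fixed point at round 3; 6 class(es).
[4]={4}  [1]={1}

Answer: NOT BISIMILAR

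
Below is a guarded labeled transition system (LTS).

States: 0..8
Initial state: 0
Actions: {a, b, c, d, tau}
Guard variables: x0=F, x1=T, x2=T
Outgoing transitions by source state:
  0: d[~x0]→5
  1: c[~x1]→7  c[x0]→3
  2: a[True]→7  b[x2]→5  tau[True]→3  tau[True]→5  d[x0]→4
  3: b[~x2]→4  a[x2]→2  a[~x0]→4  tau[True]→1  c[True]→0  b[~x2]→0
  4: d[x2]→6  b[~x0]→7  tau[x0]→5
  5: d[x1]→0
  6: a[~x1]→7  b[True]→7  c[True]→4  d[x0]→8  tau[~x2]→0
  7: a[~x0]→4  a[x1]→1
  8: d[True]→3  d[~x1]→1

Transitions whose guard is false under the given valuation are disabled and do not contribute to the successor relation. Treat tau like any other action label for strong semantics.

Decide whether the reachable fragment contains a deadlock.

Answer: DEADLOCK-FREE

Trace:
R = {0,5}
  0: d→5  [1 exit(s)]
  5: d→0  [1 exit(s)]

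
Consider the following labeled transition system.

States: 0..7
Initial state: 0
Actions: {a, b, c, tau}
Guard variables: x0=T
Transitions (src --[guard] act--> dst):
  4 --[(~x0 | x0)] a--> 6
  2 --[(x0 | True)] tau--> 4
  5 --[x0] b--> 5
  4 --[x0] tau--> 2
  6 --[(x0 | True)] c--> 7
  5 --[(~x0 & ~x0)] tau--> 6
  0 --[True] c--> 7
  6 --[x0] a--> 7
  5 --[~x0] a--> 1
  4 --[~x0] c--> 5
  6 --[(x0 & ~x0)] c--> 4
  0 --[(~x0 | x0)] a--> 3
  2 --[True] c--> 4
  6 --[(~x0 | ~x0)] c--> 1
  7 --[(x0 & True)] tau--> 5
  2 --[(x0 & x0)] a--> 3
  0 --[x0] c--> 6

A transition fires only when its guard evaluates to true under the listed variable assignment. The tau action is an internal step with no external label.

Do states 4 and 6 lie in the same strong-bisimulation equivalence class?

Answer: NOT BISIMILAR

Trace:
Bisimulation quotient by refinement:
  π0 = {{0,1,2,3,4,5,6,7}}
  π1 = {{0,6},{1,3},{2},{4},{5},{7}}
  π2 = {{0},{1,3},{2},{4},{5},{6},{7}}
stable after 3 split(s): 7 block(s)
[4]={4}  [6]={6}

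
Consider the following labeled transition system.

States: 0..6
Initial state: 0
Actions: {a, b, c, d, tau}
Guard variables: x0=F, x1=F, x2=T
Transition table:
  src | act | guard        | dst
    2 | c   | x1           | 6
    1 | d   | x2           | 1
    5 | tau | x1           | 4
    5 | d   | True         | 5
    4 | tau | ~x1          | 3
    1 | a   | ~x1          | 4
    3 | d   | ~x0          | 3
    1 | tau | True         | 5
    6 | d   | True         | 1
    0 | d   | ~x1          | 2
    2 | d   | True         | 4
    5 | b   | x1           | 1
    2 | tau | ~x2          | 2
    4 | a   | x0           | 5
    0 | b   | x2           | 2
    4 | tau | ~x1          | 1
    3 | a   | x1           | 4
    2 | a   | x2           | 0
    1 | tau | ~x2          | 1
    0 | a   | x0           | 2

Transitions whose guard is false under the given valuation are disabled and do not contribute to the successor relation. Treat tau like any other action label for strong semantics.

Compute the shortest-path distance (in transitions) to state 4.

Answer: 2

Trace:
Layered search for 4:
  depth 0: {0}
  depth 1: {2}
  depth 2: {4}
first hit 4 at d=2 via b·d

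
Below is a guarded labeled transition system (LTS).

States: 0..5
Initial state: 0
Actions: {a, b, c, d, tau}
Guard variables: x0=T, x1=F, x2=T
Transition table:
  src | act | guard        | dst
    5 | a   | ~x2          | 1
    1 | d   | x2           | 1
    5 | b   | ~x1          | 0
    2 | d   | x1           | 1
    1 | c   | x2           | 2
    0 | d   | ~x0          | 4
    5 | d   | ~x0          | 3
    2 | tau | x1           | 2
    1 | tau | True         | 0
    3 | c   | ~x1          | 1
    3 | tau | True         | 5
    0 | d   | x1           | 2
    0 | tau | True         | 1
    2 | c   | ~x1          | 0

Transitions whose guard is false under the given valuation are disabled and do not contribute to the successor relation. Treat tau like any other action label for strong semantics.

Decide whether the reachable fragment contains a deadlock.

Answer: DEADLOCK-FREE

Trace:
Reach set: {0,1,2}
  0: tau→1  [deg 1]
  1: c→2  d→1  tau→0  [deg 3]
  2: c→0  [deg 1]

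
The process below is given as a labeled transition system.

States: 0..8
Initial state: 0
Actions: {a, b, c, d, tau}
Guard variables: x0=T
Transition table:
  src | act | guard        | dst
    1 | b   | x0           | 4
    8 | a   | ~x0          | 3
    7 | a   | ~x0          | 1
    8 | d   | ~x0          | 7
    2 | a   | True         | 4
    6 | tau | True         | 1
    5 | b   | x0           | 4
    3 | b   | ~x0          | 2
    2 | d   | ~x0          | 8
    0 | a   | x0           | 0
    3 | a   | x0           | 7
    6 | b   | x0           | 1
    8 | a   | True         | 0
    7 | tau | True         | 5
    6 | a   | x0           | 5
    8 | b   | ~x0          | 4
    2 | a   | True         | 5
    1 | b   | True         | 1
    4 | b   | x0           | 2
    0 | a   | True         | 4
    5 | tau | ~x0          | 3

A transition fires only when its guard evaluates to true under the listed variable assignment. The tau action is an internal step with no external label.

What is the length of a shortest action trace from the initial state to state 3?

Breadth-first toward 3:
  depth 0: {0}
  depth 1: {4}
  depth 2: {2}
  depth 3: {5}
3 never appears.

Answer: UNREACHABLE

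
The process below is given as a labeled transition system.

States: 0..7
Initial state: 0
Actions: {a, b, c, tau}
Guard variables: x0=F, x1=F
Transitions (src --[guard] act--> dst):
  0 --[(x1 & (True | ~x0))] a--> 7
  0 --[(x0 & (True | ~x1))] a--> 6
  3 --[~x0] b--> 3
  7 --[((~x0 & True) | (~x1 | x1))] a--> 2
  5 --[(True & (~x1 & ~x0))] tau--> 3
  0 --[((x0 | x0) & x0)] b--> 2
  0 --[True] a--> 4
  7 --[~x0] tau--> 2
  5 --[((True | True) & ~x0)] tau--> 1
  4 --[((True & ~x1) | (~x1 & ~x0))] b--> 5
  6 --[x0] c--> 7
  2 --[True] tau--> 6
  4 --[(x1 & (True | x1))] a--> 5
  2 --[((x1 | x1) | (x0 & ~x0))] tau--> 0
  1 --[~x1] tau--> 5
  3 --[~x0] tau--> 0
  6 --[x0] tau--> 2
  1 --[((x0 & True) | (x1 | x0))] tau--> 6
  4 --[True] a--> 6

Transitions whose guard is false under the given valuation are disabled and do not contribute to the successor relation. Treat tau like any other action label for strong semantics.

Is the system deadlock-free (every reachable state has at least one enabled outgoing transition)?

Reachable = {0,1,3,4,5,6}
  0: a→4  [1 exit(s)]
  1: tau→5  [1 exit(s)]
  3: b→3  tau→0  [2 exit(s)]
  4: a→6  b→5  [2 exit(s)]
  5: tau→1  tau→3  [2 exit(s)]
  6: ∅  [STUCK]
trace reaching 6: a·a

Answer: DEADLOCK at state 6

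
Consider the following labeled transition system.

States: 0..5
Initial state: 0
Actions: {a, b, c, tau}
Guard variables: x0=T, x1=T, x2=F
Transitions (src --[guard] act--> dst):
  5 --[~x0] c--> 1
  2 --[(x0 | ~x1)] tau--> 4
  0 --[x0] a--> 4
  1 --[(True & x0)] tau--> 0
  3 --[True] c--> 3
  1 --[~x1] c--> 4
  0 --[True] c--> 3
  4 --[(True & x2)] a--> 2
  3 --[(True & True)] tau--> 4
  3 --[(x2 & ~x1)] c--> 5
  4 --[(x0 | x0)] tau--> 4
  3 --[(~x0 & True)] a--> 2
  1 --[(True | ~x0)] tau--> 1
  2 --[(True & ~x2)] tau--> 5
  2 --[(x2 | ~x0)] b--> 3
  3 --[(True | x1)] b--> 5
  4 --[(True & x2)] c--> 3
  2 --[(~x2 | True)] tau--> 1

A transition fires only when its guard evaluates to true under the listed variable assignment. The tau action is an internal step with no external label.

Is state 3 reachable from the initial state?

Guard filter leaves 11 enabled edge(s).
L0 = {0}
L1 = {3,4}  cumulative {0,3,4}
L2 = {5}  cumulative {0,3,4,5}
Reachable = {0,3,4,5}
trace reaching 3: c

Answer: REACHABLE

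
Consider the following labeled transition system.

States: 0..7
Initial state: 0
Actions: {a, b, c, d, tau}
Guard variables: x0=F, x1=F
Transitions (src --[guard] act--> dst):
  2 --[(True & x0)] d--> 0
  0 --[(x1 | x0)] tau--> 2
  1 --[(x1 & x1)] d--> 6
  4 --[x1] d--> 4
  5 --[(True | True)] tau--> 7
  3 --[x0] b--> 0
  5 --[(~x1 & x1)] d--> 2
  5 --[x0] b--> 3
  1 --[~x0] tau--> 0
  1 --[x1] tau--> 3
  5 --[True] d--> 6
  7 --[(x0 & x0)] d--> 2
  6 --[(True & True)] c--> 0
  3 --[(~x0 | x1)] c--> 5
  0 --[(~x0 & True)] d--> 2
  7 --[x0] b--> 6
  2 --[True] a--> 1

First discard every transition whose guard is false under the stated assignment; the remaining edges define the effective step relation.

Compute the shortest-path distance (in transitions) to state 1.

Answer: 2

Working:
Layered search for 1:
  Layer 0: {0}
  Layer 1: {2}
  Layer 2: {1}
1 enters at depth 2; path d·a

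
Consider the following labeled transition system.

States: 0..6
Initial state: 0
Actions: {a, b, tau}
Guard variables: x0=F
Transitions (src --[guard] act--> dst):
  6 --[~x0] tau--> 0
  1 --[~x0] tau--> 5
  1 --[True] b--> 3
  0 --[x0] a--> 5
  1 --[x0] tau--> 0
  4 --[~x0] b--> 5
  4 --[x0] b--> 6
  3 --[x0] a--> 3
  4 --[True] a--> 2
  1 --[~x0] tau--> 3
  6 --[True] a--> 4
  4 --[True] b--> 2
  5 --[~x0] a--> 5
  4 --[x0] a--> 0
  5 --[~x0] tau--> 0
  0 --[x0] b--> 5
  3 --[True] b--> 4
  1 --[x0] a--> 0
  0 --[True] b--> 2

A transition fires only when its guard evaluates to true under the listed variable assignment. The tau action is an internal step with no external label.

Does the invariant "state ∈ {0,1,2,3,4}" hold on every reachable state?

Answer: INVARIANT HOLDS

Trace:
Safe = {0,1,2,3,4}
R = {0,2}
  0: ok
  2: ok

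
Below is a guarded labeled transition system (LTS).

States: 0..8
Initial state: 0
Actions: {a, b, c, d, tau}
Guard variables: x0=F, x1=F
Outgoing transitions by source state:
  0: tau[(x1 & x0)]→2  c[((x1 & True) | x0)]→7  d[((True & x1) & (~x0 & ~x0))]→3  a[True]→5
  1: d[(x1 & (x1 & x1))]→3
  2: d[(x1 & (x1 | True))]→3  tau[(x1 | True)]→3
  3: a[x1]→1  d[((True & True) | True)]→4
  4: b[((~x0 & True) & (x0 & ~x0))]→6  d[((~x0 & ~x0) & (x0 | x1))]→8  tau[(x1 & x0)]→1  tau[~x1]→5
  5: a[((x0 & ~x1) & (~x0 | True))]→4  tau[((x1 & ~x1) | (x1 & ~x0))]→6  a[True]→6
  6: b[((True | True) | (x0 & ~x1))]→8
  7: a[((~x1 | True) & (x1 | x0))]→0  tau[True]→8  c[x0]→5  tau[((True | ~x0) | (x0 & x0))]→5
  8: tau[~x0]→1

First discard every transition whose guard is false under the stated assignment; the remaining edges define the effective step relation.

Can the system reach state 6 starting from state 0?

Guard filter leaves 9 enabled edge(s).
depth 0: {0}
depth 1: {5}  total {0,5}
depth 2: {6}  total {0,5,6}
depth 3: {8}  total {0,5,6,8}
depth 4: {1}  total {0,1,5,6,8}
Reach set: {0,1,5,6,8}
witness 6: a·a

Answer: REACHABLE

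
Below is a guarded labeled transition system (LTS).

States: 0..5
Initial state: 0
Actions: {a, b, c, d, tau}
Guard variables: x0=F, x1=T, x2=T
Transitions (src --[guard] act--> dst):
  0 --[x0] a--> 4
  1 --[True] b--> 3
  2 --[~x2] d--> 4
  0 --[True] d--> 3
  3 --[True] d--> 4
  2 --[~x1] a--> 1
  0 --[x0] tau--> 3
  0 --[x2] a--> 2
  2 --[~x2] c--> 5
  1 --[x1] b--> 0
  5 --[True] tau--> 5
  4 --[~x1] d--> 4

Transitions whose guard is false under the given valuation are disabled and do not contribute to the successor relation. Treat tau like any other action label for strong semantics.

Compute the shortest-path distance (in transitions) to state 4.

Answer: 2

Analysis:
Layered search for 4:
  L0 = {0}
  L1 = {2,3}
  L2 = {4}
first hit 4 at d=2 via d·d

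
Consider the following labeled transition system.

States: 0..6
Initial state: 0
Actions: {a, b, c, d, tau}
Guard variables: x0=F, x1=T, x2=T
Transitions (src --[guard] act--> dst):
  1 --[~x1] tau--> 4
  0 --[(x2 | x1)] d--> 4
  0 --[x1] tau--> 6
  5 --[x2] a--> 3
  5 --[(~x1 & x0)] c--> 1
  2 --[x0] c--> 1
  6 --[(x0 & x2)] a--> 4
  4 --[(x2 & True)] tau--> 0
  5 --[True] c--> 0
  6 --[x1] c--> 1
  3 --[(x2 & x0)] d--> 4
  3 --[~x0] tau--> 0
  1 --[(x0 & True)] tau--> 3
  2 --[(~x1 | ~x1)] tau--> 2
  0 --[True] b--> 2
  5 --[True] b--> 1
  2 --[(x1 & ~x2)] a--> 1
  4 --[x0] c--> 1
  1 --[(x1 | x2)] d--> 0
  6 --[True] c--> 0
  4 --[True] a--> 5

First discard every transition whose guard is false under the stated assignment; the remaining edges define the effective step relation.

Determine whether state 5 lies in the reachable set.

Guard filter leaves 12 enabled edge(s).
L0 = {0}
L1 = {2,4,6}  cumulative {0,2,4,6}
L2 = {1,5}  cumulative {0,1,2,4,5,6}
L3 = {3}  cumulative {0,1,2,3,4,5,6}
Reach set: {0,1,2,3,4,5,6}
Path to 5: d·a

Answer: REACHABLE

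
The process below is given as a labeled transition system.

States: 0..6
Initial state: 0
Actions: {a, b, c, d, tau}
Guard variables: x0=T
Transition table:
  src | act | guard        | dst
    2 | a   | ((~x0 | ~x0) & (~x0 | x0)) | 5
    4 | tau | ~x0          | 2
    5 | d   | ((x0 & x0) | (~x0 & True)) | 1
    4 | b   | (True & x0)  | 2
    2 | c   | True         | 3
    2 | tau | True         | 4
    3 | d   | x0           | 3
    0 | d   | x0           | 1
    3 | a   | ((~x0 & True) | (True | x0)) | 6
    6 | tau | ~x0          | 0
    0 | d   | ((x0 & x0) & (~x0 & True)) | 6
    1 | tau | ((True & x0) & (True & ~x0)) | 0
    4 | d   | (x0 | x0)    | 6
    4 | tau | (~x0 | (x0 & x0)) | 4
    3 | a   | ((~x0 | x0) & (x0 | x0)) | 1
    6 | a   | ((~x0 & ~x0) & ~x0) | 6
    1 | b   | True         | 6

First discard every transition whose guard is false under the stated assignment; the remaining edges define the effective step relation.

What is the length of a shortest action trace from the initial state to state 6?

Answer: 2

Analysis:
Breadth-first toward 6:
  depth 0: {0}
  depth 1: {1}
  depth 2: {6}
depth(6)=2, e.g. d·b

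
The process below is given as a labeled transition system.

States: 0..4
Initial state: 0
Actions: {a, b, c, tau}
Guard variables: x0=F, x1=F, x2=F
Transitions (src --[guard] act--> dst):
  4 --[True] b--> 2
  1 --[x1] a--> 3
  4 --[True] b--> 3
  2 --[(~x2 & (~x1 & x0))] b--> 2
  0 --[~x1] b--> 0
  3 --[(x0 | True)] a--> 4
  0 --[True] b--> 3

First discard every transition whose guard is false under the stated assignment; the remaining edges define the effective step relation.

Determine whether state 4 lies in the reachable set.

Answer: REACHABLE

Analysis:
After dropping false guards: 5 live edges.
L0 = {0}
L1 = {3}  cumulative {0,3}
L2 = {4}  cumulative {0,3,4}
L3 = {2}  cumulative {0,2,3,4}
Reach set: {0,2,3,4}
trace reaching 4: b·a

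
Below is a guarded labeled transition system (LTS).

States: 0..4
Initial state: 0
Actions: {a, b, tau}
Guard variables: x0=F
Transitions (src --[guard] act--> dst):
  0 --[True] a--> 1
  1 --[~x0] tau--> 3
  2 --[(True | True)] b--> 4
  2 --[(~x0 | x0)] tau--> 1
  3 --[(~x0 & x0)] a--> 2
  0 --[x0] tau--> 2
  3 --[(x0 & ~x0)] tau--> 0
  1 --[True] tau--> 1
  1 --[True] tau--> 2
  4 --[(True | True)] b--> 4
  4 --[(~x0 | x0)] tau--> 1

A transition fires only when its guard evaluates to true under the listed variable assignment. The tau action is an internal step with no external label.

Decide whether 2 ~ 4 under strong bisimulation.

Answer: BISIMILAR

Working:
Refine partition for ~:
  π0 = {{0,1,2,3,4}}
  π1 = {{0},{1},{2,4},{3}}
4 equivalence class(es) (converged in 2)
[2]={2,4}  [4]={2,4}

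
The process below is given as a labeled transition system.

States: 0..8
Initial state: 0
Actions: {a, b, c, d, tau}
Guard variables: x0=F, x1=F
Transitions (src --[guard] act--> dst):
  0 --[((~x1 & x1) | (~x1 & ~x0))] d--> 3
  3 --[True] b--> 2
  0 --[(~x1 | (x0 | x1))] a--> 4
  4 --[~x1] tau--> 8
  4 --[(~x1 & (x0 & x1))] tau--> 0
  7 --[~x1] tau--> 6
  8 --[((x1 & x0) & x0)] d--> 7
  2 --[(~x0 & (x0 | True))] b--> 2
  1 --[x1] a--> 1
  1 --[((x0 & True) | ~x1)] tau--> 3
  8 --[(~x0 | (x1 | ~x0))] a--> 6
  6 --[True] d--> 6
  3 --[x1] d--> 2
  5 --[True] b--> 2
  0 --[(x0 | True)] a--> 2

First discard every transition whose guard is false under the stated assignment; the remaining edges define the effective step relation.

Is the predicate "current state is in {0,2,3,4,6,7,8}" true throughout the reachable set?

Safe = {0,2,3,4,6,7,8}
R = {0,2,3,4,6,8}
  0: ✓
  2: ✓
  3: ✓
  4: ✓
  6: ✓
  8: ✓

Answer: INVARIANT HOLDS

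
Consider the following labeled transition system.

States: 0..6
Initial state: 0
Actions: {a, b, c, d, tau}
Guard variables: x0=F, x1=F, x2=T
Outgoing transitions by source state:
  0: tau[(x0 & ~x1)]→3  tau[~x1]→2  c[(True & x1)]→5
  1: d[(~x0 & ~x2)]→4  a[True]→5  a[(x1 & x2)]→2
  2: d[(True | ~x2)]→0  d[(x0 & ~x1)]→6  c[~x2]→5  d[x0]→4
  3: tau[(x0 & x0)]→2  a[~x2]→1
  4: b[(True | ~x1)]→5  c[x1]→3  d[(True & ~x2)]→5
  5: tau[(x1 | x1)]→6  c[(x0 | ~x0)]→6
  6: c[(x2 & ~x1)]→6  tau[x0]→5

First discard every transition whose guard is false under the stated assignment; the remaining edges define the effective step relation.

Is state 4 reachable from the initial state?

6 transition(s) survive guard evaluation.
depth 0: {0}
depth 1: {2}  now seen {0,2}
Reach set: {0,2}

Answer: UNREACHABLE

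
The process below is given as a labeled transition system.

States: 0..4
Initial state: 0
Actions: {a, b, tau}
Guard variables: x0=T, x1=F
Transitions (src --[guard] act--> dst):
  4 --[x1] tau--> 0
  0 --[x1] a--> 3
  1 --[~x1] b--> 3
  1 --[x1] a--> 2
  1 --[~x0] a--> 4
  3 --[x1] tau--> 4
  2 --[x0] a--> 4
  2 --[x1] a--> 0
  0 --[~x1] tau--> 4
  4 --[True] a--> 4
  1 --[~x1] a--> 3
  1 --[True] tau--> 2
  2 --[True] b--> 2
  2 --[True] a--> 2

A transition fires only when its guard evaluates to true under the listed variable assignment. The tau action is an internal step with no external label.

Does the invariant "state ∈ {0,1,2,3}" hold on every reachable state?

Safe = {0,1,2,3}
Reachable = {0,4}
  0: ok
  4: ✗ unsafe
reach 4 via tau — violates

Answer: INVARIANT VIOLATED at state 4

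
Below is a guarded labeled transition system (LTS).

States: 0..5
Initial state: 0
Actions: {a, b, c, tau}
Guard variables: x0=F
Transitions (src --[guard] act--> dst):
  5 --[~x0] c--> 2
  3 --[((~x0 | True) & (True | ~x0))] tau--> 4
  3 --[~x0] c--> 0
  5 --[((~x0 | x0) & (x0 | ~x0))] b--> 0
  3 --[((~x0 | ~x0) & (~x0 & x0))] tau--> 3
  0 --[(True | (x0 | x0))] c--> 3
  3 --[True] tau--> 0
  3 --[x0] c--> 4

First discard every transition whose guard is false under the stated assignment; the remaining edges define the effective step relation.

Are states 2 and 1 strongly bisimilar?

Answer: BISIMILAR

Working:
Refine partition for ~:
  π0 = {{0,1,2,3,4,5}}
  π1 = {{0},{1,2,4},{3},{5}}
stable after 2 split(s): 4 block(s)
2∈{1,2,4}, 1∈{1,2,4}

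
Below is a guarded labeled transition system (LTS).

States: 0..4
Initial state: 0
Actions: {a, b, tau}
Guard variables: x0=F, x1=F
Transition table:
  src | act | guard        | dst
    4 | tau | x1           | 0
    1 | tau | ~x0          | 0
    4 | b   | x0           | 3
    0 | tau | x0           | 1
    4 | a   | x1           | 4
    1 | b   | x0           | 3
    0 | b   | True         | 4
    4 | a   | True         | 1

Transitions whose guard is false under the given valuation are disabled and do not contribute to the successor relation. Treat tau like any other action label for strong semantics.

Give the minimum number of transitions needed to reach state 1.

Layered search for 1:
  L0 = {0}
  L1 = {4}
  L2 = {1}
first hit 1 at d=2 via b·a

Answer: 2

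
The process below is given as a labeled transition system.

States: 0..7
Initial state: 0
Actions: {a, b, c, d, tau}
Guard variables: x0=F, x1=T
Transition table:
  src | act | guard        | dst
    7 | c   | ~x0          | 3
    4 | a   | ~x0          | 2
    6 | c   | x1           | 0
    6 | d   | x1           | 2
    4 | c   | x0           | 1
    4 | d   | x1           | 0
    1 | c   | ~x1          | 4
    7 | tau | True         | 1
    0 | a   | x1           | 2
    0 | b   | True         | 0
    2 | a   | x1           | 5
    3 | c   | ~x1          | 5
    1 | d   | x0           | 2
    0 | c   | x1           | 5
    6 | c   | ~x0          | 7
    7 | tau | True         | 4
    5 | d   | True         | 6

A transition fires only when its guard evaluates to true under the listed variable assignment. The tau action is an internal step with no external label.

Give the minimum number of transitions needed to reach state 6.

Answer: 2

Trace:
Breadth-first toward 6:
  depth 0: {0}
  depth 1: {2,5}
  depth 2: {6}
depth(6)=2, e.g. c·d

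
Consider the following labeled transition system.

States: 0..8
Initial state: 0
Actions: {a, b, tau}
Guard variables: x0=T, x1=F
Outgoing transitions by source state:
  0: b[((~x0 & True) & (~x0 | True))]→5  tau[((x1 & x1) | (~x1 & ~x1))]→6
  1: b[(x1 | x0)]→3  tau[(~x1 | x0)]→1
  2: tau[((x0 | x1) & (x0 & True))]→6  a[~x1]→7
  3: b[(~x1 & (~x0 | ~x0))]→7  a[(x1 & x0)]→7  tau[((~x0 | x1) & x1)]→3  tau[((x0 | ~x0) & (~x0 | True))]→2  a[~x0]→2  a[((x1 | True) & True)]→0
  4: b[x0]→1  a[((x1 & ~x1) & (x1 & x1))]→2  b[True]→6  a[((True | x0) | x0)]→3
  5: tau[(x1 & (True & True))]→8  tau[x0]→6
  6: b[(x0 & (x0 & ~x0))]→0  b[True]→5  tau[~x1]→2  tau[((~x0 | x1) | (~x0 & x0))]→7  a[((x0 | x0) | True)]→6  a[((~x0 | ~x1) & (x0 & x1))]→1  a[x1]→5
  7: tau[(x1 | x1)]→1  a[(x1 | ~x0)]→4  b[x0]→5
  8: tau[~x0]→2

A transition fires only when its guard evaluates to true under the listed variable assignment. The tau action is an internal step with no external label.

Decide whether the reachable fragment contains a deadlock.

Reach set: {0,2,5,6,7}
  0: tau→6  [deg 1]
  2: a→7  tau→6  [deg 2]
  5: tau→6  [deg 1]
  6: a→6  b→5  tau→2  [deg 3]
  7: b→5  [deg 1]

Answer: DEADLOCK-FREE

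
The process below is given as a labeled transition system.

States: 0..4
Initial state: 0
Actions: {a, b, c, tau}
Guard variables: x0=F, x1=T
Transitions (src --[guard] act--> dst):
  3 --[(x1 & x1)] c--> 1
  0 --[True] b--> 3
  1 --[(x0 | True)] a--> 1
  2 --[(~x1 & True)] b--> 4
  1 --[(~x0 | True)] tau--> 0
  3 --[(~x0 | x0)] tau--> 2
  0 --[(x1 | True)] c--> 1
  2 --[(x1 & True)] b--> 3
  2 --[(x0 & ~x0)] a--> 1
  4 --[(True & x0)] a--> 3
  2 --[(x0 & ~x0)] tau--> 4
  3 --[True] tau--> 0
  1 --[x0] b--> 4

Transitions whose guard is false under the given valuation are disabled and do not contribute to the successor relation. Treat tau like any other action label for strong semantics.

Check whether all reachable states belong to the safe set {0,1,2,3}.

Answer: INVARIANT HOLDS

Trace:
Inv-set: {0,1,2,3}
Reachable = {0,1,2,3}
  0: safe
  1: safe
  2: safe
  3: safe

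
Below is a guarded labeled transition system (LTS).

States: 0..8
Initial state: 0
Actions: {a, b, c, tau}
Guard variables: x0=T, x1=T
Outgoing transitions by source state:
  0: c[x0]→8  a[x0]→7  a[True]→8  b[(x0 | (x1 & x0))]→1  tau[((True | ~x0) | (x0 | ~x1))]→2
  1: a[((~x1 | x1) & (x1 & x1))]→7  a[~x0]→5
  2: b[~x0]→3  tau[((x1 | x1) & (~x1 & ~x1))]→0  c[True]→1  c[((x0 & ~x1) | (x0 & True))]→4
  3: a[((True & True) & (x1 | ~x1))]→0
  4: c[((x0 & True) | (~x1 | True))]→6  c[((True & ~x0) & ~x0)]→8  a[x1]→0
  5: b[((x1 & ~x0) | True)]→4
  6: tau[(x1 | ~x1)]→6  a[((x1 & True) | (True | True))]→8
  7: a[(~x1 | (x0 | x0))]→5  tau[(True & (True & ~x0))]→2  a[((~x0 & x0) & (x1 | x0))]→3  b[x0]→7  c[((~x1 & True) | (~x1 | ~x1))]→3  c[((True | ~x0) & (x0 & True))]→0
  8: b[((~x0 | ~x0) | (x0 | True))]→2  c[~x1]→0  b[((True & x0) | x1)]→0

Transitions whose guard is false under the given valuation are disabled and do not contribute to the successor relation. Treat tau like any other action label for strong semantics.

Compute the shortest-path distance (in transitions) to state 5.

BFS to 5:
  depth 0: {0}
  depth 1: {1,2,7,8}
  depth 2: {4,5}
5 enters at depth 2; path a·a

Answer: 2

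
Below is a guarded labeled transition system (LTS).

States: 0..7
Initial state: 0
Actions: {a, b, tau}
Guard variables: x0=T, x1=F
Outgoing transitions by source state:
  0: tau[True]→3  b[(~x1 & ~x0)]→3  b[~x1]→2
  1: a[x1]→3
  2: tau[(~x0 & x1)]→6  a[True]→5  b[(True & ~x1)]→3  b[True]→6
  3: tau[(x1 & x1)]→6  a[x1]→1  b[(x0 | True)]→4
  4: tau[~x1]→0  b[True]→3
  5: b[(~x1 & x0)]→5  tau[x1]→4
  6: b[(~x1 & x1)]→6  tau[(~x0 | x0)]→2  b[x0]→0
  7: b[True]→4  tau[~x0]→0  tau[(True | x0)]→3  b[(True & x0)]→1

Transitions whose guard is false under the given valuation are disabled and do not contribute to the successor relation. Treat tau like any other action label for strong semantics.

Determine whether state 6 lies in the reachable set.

Guard filter leaves 14 enabled edge(s).
depth 0: {0}
depth 1: {2,3}  total {0,2,3}
depth 2: {4,5,6}  total {0,2,3,4,5,6}
Reach set: {0,2,3,4,5,6}
trace reaching 6: b·b

Answer: REACHABLE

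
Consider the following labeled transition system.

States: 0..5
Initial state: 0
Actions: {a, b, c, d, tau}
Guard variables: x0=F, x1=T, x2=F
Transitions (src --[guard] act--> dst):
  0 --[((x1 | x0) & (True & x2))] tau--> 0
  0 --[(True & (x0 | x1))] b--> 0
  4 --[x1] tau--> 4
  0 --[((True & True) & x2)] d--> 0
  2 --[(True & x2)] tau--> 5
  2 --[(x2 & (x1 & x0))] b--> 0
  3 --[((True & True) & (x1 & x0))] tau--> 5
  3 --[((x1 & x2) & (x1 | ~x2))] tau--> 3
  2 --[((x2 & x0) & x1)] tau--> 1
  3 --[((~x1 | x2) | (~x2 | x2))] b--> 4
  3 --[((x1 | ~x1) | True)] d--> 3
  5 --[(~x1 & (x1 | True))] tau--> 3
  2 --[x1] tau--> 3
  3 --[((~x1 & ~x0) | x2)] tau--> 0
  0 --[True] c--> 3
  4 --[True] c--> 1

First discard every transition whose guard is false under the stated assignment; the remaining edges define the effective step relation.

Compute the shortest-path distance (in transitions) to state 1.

Breadth-first toward 1:
  depth 0: {0}
  depth 1: {3}
  depth 2: {4}
  depth 3: {1}
first hit 1 at d=3 via c·b·c

Answer: 3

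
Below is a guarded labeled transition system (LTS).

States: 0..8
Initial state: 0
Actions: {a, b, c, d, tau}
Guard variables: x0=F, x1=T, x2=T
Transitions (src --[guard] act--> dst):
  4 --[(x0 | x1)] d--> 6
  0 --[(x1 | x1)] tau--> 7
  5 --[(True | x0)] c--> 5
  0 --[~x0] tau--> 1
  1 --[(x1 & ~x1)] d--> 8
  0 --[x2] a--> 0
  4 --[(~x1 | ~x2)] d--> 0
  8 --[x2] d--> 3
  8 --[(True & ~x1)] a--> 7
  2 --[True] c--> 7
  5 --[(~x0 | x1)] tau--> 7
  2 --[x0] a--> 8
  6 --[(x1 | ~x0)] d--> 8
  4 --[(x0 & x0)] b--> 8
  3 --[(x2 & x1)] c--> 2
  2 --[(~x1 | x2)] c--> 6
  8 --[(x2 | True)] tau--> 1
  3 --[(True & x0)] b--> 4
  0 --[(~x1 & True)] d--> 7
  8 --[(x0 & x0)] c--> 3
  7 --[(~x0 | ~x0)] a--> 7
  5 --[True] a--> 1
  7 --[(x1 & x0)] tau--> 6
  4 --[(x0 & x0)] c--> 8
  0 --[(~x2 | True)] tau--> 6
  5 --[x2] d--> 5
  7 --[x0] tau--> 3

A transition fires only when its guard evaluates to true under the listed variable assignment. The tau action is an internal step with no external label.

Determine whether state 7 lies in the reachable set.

Answer: REACHABLE

Analysis:
16 transition(s) survive guard evaluation.
Layer 0: {0}
Layer 1: {1,6,7}  now seen {0,1,6,7}
Layer 2: {8}  now seen {0,1,6,7,8}
Layer 3: {3}  now seen {0,1,3,6,7,8}
Layer 4: {2}  now seen {0,1,2,3,6,7,8}
Reachable = {0,1,2,3,6,7,8}
witness 7: tau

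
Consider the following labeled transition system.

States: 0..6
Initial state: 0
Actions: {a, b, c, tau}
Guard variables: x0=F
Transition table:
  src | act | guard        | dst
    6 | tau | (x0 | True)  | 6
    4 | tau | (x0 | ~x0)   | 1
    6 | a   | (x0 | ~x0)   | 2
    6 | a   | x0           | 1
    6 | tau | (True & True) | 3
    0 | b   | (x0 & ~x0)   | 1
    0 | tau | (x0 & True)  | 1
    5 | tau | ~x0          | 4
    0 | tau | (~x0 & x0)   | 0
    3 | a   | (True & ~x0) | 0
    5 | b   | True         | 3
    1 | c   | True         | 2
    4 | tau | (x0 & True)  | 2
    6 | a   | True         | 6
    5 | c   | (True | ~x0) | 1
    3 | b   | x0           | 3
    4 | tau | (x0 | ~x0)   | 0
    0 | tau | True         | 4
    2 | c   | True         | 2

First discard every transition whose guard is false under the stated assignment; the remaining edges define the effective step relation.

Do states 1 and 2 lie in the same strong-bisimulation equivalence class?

Bisimulation quotient by refinement:
  P[0] = {{0,1,2,3,4,5,6}}
  P[1] = {{0,4},{1,2},{3},{5},{6}}
  P[2] = {{0},{1,2},{3},{4},{5},{6}}
6 equivalence class(es) (converged in 3)
[1]={1,2}  [2]={1,2}

Answer: BISIMILAR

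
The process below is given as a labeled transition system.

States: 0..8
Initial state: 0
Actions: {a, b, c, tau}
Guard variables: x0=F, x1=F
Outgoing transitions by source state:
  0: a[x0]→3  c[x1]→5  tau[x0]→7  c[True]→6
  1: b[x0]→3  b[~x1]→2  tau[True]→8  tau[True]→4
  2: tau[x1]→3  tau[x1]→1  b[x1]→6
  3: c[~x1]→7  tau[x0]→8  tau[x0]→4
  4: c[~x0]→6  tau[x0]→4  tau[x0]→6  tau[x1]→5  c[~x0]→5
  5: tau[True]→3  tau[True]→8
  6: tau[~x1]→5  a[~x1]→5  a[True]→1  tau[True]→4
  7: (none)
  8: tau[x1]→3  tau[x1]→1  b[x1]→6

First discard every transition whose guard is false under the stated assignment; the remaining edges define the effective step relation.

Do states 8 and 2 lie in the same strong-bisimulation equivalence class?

Answer: BISIMILAR

Working:
Bisimulation quotient by refinement:
  π0 = {{0,1,2,3,4,5,6,7,8}}
  π1 = {{0,3,4},{1},{2,7,8},{5},{6}}
  π2 = {{0},{1},{2,7,8},{3},{4},{5},{6}}
Fixed point at round 3; 7 class(es).
class of 8: {2,7,8}; class of 2: {2,7,8}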